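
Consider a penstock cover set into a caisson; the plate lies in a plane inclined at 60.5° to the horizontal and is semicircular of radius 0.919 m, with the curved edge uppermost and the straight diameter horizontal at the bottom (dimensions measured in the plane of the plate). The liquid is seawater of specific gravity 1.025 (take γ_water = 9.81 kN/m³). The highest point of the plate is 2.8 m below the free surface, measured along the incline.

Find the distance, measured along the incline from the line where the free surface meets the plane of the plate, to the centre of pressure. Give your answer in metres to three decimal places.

γ = 1.025 × 9.81 = 10.05525 kN/m³.
Let θ = 60.5° be the plate's angle to the horizontal; measure y along the incline from where the plane meets the free surface. Vertical depth h = y·sinθ with sinθ = 0.870356.
The centroid lies 4r/(3π) = 0.390036 m above the diameter, so r − 4r/(3π) = 0.919 − 0.390036 = 0.528964 m below the topmost point, so y_c = 2.8 + 0.528964 = 3.32896 m and h_c = 3.32896 × 0.870356 = 2.89738 m.
A = πr²/2 = π × 0.919²/2 = 1.32663 m².
Resultant F = γ·h_c·A = 10.05525 × 2.89738 × 1.32663 = 38.6499 kN.
I_c = (π/8 − 8/(9π))·r⁴ = 0.109757 × 0.919⁴ = 0.0782878 m⁴.
Centre of pressure: y_p = y_c + I_c/(y_c·A) = 3.32896 + 0.0782878/(3.32896 × 1.32663) = 3.32896 + 0.017727 = 3.34669 m along the plane.

y_p = 3.347 m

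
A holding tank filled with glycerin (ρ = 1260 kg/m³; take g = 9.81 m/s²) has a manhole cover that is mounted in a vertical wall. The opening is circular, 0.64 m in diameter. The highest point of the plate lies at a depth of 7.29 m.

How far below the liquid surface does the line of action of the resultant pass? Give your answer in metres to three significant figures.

γ = ρg = 1260 × 9.81 / 1000 = 12.3606 kN/m³.
The centroid is at the centre, 0.32 m below the top of the plate, so the centroid depth is h_c = 7.29 + 0.32 = 7.61 m.
A = π(0.32)² = 0.321699 m².
Resultant F = γ·h_c·A = 12.3606 × 7.61 × 0.321699 = 30.2603 kN.
I_c = πr⁴/4 = π × 0.32⁴/4 = 0.0082355 m⁴.
Centre of pressure: y_p = y_c + I_c/(y_c·A) = 7.61 + 0.0082355/(7.61 × 0.321699) = 7.61 + 0.003364 = 7.61336 m along the plane.

h_p = 7.61 m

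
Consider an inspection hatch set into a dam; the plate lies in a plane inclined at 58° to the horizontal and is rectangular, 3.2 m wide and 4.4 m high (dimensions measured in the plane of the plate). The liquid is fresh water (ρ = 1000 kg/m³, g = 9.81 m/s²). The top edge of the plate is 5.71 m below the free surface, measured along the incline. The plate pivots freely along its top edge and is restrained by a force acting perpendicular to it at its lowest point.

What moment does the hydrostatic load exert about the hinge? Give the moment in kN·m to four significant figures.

M ≈ 2227 kN·m

γ = ρg = 1000 × 9.81 = 9810 N/m³ = 9.81 kN/m³.
Let θ = 58° be the plate's angle to the horizontal; measure y along the incline from where the plane meets the free surface. Vertical depth h = y·sinθ with sinθ = 0.848048.
The centroid lies 4.4/2 = 2.2 m below the top edge, so y_c = 5.71 + 2.2 = 7.91 m and h_c = 7.91 × 0.848048 = 6.70806 m.
A = 3.2 × 4.4 = 14.08 m².
Resultant F = γ·h_c·A = 9.81 × 6.70806 × 14.08 = 926.549 kN.
I_c = b·h³/12 = 3.2 × 4.4³/12 = 22.7157 m⁴.
Centre of pressure: y_p = y_c + I_c/(y_c·A) = 7.91 + 22.7157/(7.91 × 14.08) = 7.91 + 0.203961 = 8.11396 m along the plane.
The resultant acts 2.2 + 0.203961 = 2.40396 m (along the plate) below the hinge at the top edge, so the moment about the hinge is M = F × 2.40396 = 926.549 × 2.40396 = 2227.39 kN·m.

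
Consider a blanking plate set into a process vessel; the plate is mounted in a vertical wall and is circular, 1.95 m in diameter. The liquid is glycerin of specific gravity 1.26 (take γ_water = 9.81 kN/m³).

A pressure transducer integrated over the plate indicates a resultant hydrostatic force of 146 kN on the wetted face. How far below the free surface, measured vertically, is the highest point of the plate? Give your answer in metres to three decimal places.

γ = 1.26 × 9.81 = 12.3606 kN/m³.
A = π(0.975)² = 2.98648 m².
From F = γ·h_c·A, the centroid depth is h_c = 146/(12.3606 × 2.98648) = 3.95507 m.
The centroid is at the centre, 0.975 m below the top of the plate, so the highest point sits at h_top = 3.95507 − 0.975 = 2.98007 m below the surface.

d_top ≈ 2.980 m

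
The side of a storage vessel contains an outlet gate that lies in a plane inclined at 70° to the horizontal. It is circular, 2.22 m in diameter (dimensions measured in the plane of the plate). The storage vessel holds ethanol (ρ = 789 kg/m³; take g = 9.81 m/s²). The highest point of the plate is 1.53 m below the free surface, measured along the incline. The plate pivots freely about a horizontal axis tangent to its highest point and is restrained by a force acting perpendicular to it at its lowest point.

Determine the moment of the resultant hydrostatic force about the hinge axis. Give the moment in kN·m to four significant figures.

M ≈ 91.17 kN·m

γ = ρg = 789 × 9.81 / 1000 = 7.74009 kN/m³.
Let θ = 70° be the plate's angle to the horizontal; measure y along the incline from where the plane meets the free surface. Vertical depth h = y·sinθ with sinθ = 0.939693.
The centroid is at the centre, 1.11 m below the top of the plate, so y_c = 1.53 + 1.11 = 2.64 m and h_c = 2.64 × 0.939693 = 2.48079 m.
A = π(1.11)² = 3.87076 m².
Resultant F = γ·h_c·A = 7.74009 × 2.48079 × 3.87076 = 74.3245 kN.
I_c = πr⁴/4 = π × 1.11⁴/4 = 1.19229 m⁴.
Centre of pressure: y_p = y_c + I_c/(y_c·A) = 2.64 + 1.19229/(2.64 × 3.87076) = 2.64 + 0.116676 = 2.75668 m along the plane.
The resultant acts 1.11 + 0.116676 = 1.22668 m (along the plate) below the hinge at the top edge, so the moment about the hinge is M = F × 1.22668 = 74.3245 × 1.22668 = 91.1724 kN·m.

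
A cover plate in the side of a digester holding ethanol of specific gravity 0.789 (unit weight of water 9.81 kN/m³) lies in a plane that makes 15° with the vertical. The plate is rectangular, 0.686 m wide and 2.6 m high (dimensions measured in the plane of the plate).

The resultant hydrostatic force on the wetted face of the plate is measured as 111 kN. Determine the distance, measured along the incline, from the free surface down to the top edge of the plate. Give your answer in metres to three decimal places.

y_top ≈ 7.024 m

γ = 0.789 × 9.81 = 7.74009 kN/m³.
A = 0.686 × 2.6 = 1.7836 m².
From F = γ·h_c·A, the centroid depth is h_c = 111/(7.74009 × 1.7836) = 8.04043 m.
The plate makes 15° with the vertical, i.e. θ = 90° − 15° = 75° to the horizontal. Measuring y along the incline from the free-surface line, vertical depth h = y·sinθ with sinθ = 0.965926.
Along the incline, y_c = h_c/sinθ = 8.04043/0.965926 = 8.32406 m.
The centroid lies 2.6/2 = 1.3 m below the top edge, so the top edge sits at y_top = 8.32406 − 1.3 = 7.02406 m along the incline.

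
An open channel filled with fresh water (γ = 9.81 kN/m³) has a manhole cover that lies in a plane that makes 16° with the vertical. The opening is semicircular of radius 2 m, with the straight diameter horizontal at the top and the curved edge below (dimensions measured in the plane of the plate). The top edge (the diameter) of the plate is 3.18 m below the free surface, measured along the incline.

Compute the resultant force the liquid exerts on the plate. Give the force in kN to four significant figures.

F ≈ 238.7 kN

γ = 9.81 kN/m³.
The plate makes 16° with the vertical, i.e. θ = 90° − 16° = 74° to the horizontal. Measuring y along the incline from the free-surface line, vertical depth h = y·sinθ with sinθ = 0.961262.
The centroid of a semicircle lies 4r/(3π) = 0.848826 m from the diameter, here below the top edge, so y_c = 3.18 + 0.848826 = 4.02883 m and h_c = 4.02883 × 0.961262 = 3.87276 m.
A = πr²/2 = π × 2²/2 = 6.28319 m².
Resultant F = γ·h_c·A = 9.81 × 3.87276 × 6.28319 = 238.71 kN.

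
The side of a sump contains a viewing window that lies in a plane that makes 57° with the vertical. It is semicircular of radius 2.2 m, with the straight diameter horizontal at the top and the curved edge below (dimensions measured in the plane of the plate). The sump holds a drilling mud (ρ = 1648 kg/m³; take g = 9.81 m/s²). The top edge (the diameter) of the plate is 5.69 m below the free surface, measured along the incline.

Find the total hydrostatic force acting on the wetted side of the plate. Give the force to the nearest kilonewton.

F ≈ 443 kN

γ = ρg = 1648 × 9.81 / 1000 = 16.16688 kN/m³.
The plate makes 57° with the vertical, i.e. θ = 90° − 57° = 33° to the horizontal. Measuring y along the incline from the free-surface line, vertical depth h = y·sinθ with sinθ = 0.544639.
The centroid of a semicircle lies 4r/(3π) = 0.933709 m from the diameter, here below the top edge, so y_c = 5.69 + 0.933709 = 6.62371 m and h_c = 6.62371 × 0.544639 = 3.60753 m.
A = πr²/2 = π × 2.2²/2 = 7.60265 m².
Resultant F = γ·h_c·A = 16.16688 × 3.60753 × 7.60265 = 443.406 kN.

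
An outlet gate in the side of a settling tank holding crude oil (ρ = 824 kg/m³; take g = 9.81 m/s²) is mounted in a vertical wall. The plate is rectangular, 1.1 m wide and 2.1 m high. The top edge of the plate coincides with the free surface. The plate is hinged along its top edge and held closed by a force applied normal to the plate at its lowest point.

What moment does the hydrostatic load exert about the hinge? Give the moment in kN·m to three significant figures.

M ≈ 27.4 kN·m

γ = ρg = 824 × 9.81 / 1000 = 8.08344 kN/m³.
The centroid lies 2.1/2 = 1.05 m below the top edge, so the centroid depth is h_c = 1.05 m.
A = 1.1 × 2.1 = 2.31 m².
Resultant F = γ·h_c·A = 8.08344 × 1.05 × 2.31 = 19.6064 kN.
I_c = b·h³/12 = 1.1 × 2.1³/12 = 0.848925 m⁴.
Centre of pressure: y_p = y_c + I_c/(y_c·A) = 1.05 + 0.848925/(1.05 × 2.31) = 1.05 + 0.35 = 1.4 m along the plane.
The resultant acts 1.05 + 0.35 = 1.4 m (along the plate) below the hinge at the top edge, so the moment about the hinge is M = F × 1.4 = 19.6064 × 1.4 = 27.449 kN·m.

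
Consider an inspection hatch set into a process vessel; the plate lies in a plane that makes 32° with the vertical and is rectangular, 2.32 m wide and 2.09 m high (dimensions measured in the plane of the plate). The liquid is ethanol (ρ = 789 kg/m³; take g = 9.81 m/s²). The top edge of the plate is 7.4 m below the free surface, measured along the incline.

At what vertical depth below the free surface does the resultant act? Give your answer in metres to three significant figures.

h_p = 7.20 m

γ = ρg = 789 × 9.81 / 1000 = 7.74009 kN/m³.
The plate makes 32° with the vertical, i.e. θ = 90° − 32° = 58° to the horizontal. Measuring y along the incline from the free-surface line, vertical depth h = y·sinθ with sinθ = 0.848048.
The centroid lies 2.09/2 = 1.045 m below the top edge, so y_c = 7.4 + 1.045 = 8.445 m and h_c = 8.445 × 0.848048 = 7.16177 m.
A = 2.32 × 2.09 = 4.8488 m².
Resultant F = γ·h_c·A = 7.74009 × 7.16177 × 4.8488 = 268.782 kN.
I_c = b·h³/12 = 2.32 × 2.09³/12 = 1.765 m⁴.
Centre of pressure: y_p = y_c + I_c/(y_c·A) = 8.445 + 1.765/(8.445 × 4.8488) = 8.445 + 0.0431033 = 8.4881 m along the plane.
Vertically, h_p = y_p·sinθ = 8.4881 × 0.848048 = 7.19832 m.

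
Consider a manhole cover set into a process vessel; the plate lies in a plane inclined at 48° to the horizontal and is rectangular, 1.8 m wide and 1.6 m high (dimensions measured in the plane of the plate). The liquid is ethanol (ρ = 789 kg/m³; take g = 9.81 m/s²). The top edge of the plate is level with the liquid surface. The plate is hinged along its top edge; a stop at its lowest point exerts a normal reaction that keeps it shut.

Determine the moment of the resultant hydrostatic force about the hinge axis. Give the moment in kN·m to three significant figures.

M ≈ 14.1 kN·m

γ = ρg = 789 × 9.81 / 1000 = 7.74009 kN/m³.
Let θ = 48° be the plate's angle to the horizontal; measure y along the incline from where the plane meets the free surface. Vertical depth h = y·sinθ with sinθ = 0.743145.
The centroid lies 1.6/2 = 0.8 m below the top edge, so y_c = 0.8 m and h_c = 0.8 × 0.743145 = 0.594516 m.
A = 1.8 × 1.6 = 2.88 m².
Resultant F = γ·h_c·A = 7.74009 × 0.594516 × 2.88 = 13.2526 kN.
I_c = b·h³/12 = 1.8 × 1.6³/12 = 0.6144 m⁴.
Centre of pressure: y_p = y_c + I_c/(y_c·A) = 0.8 + 0.6144/(0.8 × 2.88) = 0.8 + 0.266667 = 1.06667 m along the plane.
The resultant acts 0.8 + 0.266667 = 1.06667 m (along the plate) below the hinge at the top edge, so the moment about the hinge is M = F × 1.06667 = 13.2526 × 1.06667 = 14.1362 kN·m.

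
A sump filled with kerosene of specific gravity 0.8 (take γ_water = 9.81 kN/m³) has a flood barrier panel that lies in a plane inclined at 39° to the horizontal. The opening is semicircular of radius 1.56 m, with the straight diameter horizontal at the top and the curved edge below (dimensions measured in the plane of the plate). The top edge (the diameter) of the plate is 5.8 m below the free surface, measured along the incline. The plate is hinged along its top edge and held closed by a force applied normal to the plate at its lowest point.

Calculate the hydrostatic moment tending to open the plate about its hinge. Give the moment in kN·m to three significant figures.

γ = 0.8 × 9.81 = 7.848 kN/m³.
Let θ = 39° be the plate's angle to the horizontal; measure y along the incline from where the plane meets the free surface. Vertical depth h = y·sinθ with sinθ = 0.629320.
The centroid of a semicircle lies 4r/(3π) = 0.662085 m from the diameter, here below the top edge, so y_c = 5.8 + 0.662085 = 6.46209 m and h_c = 6.46209 × 0.629320 = 4.06672 m.
A = πr²/2 = π × 1.56²/2 = 3.82269 m².
Resultant F = γ·h_c·A = 7.848 × 4.06672 × 3.82269 = 122.004 kN.
I_c = (π/8 − 8/(9π))·r⁴ = 0.109757 × 1.56⁴ = 0.650026 m⁴.
Centre of pressure: y_p = y_c + I_c/(y_c·A) = 6.46209 + 0.650026/(6.46209 × 3.82269) = 6.46209 + 0.0263141 = 6.4884 m along the plane.
The resultant acts 0.662085 + 0.0263141 = 0.688399 m (along the plate) below the hinge at the top edge, so the moment about the hinge is M = F × 0.688399 = 122.004 × 0.688399 = 83.9874 kN·m.

M ≈ 84.0 kN·m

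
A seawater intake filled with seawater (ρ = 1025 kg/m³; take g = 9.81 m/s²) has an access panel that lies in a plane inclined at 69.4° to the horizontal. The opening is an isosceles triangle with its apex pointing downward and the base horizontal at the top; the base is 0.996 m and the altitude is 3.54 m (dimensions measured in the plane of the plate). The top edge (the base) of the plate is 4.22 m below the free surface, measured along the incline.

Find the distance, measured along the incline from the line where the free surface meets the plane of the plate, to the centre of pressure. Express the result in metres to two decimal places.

y_p = 5.53 m

γ = ρg = 1025 × 9.81 / 1000 = 10.05525 kN/m³.
Let θ = 69.4° be the plate's angle to the horizontal; measure y along the incline from where the plane meets the free surface. Vertical depth h = y·sinθ with sinθ = 0.936060.
With the apex down, the centroid sits h/3 = 3.54/3 = 1.18 m below the base (the top edge), so y_c = 4.22 + 1.18 = 5.4 m and h_c = 5.4 × 0.936060 = 5.05472 m.
A = ½ × 0.996 × 3.54 = 1.76292 m².
Resultant F = γ·h_c·A = 10.05525 × 5.05472 × 1.76292 = 89.603 kN.
I_c = b·h³/36 = 0.996 × 3.54³/36 = 1.22734 m⁴.
Centre of pressure: y_p = y_c + I_c/(y_c·A) = 5.4 + 1.22734/(5.4 × 1.76292) = 5.4 + 0.128925 = 5.52893 m along the plane.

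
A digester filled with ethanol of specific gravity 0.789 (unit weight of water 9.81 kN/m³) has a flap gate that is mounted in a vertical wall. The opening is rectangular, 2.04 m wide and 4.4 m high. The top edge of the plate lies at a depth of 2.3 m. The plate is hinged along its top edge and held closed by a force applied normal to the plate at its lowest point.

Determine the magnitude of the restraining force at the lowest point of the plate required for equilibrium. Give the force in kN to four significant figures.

γ = 0.789 × 9.81 = 7.74009 kN/m³.
The centroid lies 4.4/2 = 2.2 m below the top edge, so the centroid depth is h_c = 2.3 + 2.2 = 4.5 m.
A = 2.04 × 4.4 = 8.976 m².
Resultant F = γ·h_c·A = 7.74009 × 4.5 × 8.976 = 312.638 kN.
I_c = b·h³/12 = 2.04 × 4.4³/12 = 14.4813 m⁴.
Centre of pressure: y_p = y_c + I_c/(y_c·A) = 4.5 + 14.4813/(4.5 × 8.976) = 4.5 + 0.358519 = 4.85852 m along the plane.
The resultant acts 2.2 + 0.358519 = 2.55852 m (along the plate) below the hinge at the top edge, so the moment about the hinge is M = F × 2.55852 = 312.638 × 2.55852 = 799.891 kN·m.
A normal force at the bottom, 4.4 m from the hinge, must supply this moment: P = 799.891/4.4 = 181.793 kN.

P ≈ 181.8 kN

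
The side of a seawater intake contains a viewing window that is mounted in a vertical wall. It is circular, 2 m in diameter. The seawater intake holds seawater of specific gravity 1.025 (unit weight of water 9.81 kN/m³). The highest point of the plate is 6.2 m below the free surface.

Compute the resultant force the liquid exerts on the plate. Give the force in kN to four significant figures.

F ≈ 227.4 kN

γ = 1.025 × 9.81 = 10.05525 kN/m³.
The centroid is at the centre, 1 m below the top of the plate, so the centroid depth is h_c = 6.2 + 1 = 7.2 m.
A = π(1)² = 3.14159 m².
Resultant F = γ·h_c·A = 10.05525 × 7.2 × 3.14159 = 227.444 kN.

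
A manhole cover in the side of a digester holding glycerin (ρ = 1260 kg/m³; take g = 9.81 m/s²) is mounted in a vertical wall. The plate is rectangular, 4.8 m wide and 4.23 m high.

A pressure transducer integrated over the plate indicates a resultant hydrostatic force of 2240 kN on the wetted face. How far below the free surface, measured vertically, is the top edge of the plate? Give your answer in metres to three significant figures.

γ = ρg = 1260 × 9.81 / 1000 = 12.3606 kN/m³.
A = 4.8 × 4.23 = 20.304 m².
From F = γ·h_c·A, the centroid depth is h_c = 2240/(12.3606 × 20.304) = 8.92538 m.
The centroid lies 4.23/2 = 2.115 m below the top edge, so the top edge sits at h_top = 8.92538 − 2.115 = 6.81038 m below the surface.

d_top ≈ 6.81 m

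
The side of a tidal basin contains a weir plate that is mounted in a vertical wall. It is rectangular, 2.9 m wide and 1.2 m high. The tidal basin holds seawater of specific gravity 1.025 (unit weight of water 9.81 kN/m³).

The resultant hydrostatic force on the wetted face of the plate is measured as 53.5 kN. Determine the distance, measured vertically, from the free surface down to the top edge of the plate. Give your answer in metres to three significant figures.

d_top ≈ 0.929 m

γ = 1.025 × 9.81 = 10.05525 kN/m³.
A = 2.9 × 1.2 = 3.48 m².
From F = γ·h_c·A, the centroid depth is h_c = 53.5/(10.05525 × 3.48) = 1.52891 m.
The centroid lies 1.2/2 = 0.6 m below the top edge, so the top edge sits at h_top = 1.52891 − 0.6 = 0.92891 m below the surface.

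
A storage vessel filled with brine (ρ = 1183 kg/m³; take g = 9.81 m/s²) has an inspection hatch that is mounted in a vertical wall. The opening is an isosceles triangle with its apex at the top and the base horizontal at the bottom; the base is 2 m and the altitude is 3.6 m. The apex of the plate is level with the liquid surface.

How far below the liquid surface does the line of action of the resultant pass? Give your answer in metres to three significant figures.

γ = ρg = 1183 × 9.81 / 1000 = 11.60523 kN/m³.
With the apex up, the centroid sits 2h/3 = 2 × 3.6/3 = 2.4 m below the apex, so the centroid depth is h_c = 2.4 m.
A = ½ × 2 × 3.6 = 3.6 m².
Resultant F = γ·h_c·A = 11.60523 × 2.4 × 3.6 = 100.269 kN.
I_c = b·h³/36 = 2 × 3.6³/36 = 2.592 m⁴.
Centre of pressure: y_p = y_c + I_c/(y_c·A) = 2.4 + 2.592/(2.4 × 3.6) = 2.4 + 0.3 = 2.7 m along the plane.

h_p = 2.70 m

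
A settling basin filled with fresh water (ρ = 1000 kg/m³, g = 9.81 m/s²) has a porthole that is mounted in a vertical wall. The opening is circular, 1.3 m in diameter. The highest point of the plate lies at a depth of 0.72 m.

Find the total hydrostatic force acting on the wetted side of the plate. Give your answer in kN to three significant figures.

γ = ρg = 1000 × 9.81 = 9810 N/m³ = 9.81 kN/m³.
The centroid is at the centre, 0.65 m below the top of the plate, so the centroid depth is h_c = 0.72 + 0.65 = 1.37 m.
A = π(0.65)² = 1.32732 m².
Resultant F = γ·h_c·A = 9.81 × 1.37 × 1.32732 = 17.8388 kN.

F ≈ 17.8 kN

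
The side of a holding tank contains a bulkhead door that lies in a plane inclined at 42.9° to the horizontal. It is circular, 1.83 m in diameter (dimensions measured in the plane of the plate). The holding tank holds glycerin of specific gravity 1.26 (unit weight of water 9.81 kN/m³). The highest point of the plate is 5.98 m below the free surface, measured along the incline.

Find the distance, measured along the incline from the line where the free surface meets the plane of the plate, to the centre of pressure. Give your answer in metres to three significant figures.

γ = 1.26 × 9.81 = 12.3606 kN/m³.
Let θ = 42.9° be the plate's angle to the horizontal; measure y along the incline from where the plane meets the free surface. Vertical depth h = y·sinθ with sinθ = 0.680721.
The centroid is at the centre, 0.915 m below the top of the plate, so y_c = 5.98 + 0.915 = 6.895 m and h_c = 6.895 × 0.680721 = 4.69357 m.
A = π(0.915)² = 2.63022 m².
Resultant F = γ·h_c·A = 12.3606 × 4.69357 × 2.63022 = 152.593 kN.
I_c = πr⁴/4 = π × 0.915⁴/4 = 0.550521 m⁴.
Centre of pressure: y_p = y_c + I_c/(y_c·A) = 6.895 + 0.550521/(6.895 × 2.63022) = 6.895 + 0.0303562 = 6.92536 m along the plane.

y_p = 6.93 m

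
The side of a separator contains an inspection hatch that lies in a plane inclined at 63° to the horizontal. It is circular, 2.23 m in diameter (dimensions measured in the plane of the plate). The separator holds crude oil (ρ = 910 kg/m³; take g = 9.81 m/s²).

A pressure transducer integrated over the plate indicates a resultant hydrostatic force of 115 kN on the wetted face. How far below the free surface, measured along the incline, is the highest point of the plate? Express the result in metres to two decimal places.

γ = ρg = 910 × 9.81 / 1000 = 8.9271 kN/m³.
A = π(1.115)² = 3.90571 m².
From F = γ·h_c·A, the centroid depth is h_c = 115/(8.9271 × 3.90571) = 3.29828 m.
Let θ = 63° be the plate's angle to the horizontal; measure y along the incline from where the plane meets the free surface. Vertical depth h = y·sinθ with sinθ = 0.891007.
Along the incline, y_c = h_c/sinθ = 3.29828/0.891007 = 3.70174 m.
The centroid is at the centre, 1.115 m below the top of the plate, so the highest point sits at y_top = 3.70174 − 1.115 = 2.58674 m along the incline.

y_top ≈ 2.59 m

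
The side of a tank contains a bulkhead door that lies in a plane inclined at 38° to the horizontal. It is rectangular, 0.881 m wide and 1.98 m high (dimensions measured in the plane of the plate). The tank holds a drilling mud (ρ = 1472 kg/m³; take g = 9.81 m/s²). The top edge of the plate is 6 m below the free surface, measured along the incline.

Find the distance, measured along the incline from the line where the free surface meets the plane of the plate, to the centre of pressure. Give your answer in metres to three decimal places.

y_p = 7.037 m

γ = ρg = 1472 × 9.81 / 1000 = 14.44032 kN/m³.
Let θ = 38° be the plate's angle to the horizontal; measure y along the incline from where the plane meets the free surface. Vertical depth h = y·sinθ with sinθ = 0.615661.
The centroid lies 1.98/2 = 0.99 m below the top edge, so y_c = 6 + 0.99 = 6.99 m and h_c = 6.99 × 0.615661 = 4.30347 m.
A = 0.881 × 1.98 = 1.74438 m².
Resultant F = γ·h_c·A = 14.44032 × 4.30347 × 1.74438 = 108.402 kN.
I_c = b·h³/12 = 0.881 × 1.98³/12 = 0.569889 m⁴.
Centre of pressure: y_p = y_c + I_c/(y_c·A) = 6.99 + 0.569889/(6.99 × 1.74438) = 6.99 + 0.0467382 = 7.03674 m along the plane.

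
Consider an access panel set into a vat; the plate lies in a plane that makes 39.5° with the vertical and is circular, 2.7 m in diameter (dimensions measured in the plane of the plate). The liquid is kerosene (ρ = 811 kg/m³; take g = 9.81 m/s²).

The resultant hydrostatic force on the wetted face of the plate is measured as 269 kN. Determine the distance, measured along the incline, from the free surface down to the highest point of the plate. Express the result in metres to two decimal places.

γ = ρg = 811 × 9.81 / 1000 = 7.95591 kN/m³.
A = π(1.35)² = 5.72555 m².
From F = γ·h_c·A, the centroid depth is h_c = 269/(7.95591 × 5.72555) = 5.90534 m.
The plate makes 39.5° with the vertical, i.e. θ = 90° − 39.5° = 50.5° to the horizontal. Measuring y along the incline from the free-surface line, vertical depth h = y·sinθ with sinθ = 0.771625.
Along the incline, y_c = h_c/sinθ = 5.90534/0.771625 = 7.65312 m.
The centroid is at the centre, 1.35 m below the top of the plate, so the highest point sits at y_top = 7.65312 − 1.35 = 6.30312 m along the incline.

y_top ≈ 6.30 m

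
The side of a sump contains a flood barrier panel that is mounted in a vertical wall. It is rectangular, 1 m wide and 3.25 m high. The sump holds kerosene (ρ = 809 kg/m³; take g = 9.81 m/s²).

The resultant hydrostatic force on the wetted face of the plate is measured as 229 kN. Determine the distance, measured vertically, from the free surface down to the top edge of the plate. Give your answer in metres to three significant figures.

γ = ρg = 809 × 9.81 / 1000 = 7.93629 kN/m³.
A = 1 × 3.25 = 3.25 m².
From F = γ·h_c·A, the centroid depth is h_c = 229/(7.93629 × 3.25) = 8.8784 m.
The centroid lies 3.25/2 = 1.625 m below the top edge, so the top edge sits at h_top = 8.8784 − 1.625 = 7.2534 m below the surface.

d_top ≈ 7.25 m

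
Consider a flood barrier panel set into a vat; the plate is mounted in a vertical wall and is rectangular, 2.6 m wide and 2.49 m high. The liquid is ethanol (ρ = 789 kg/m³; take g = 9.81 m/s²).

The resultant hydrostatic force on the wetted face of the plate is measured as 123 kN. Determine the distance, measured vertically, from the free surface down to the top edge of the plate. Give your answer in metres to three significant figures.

γ = ρg = 789 × 9.81 / 1000 = 7.74009 kN/m³.
A = 2.6 × 2.49 = 6.474 m².
From F = γ·h_c·A, the centroid depth is h_c = 123/(7.74009 × 6.474) = 2.45463 m.
The centroid lies 2.49/2 = 1.245 m below the top edge, so the top edge sits at h_top = 2.45463 − 1.245 = 1.20963 m below the surface.

d_top ≈ 1.21 m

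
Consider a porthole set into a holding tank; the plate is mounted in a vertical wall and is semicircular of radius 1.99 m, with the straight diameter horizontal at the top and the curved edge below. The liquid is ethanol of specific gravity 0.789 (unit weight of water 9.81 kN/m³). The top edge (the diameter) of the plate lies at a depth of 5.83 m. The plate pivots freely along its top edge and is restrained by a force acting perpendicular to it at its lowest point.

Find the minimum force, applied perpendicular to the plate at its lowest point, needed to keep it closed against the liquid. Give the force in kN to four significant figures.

P ≈ 143.1 kN

γ = 0.789 × 9.81 = 7.74009 kN/m³.
The centroid of a semicircle lies 4r/(3π) = 0.844582 m from the diameter, here below the top edge, so the centroid depth is h_c = 5.83 + 0.844582 = 6.67458 m.
A = πr²/2 = π × 1.99²/2 = 6.22051 m².
Resultant F = γ·h_c·A = 7.74009 × 6.67458 × 6.22051 = 321.363 kN.
I_c = (π/8 − 8/(9π))·r⁴ = 0.109757 × 1.99⁴ = 1.72125 m⁴.
Centre of pressure: y_p = y_c + I_c/(y_c·A) = 6.67458 + 1.72125/(6.67458 × 6.22051) = 6.67458 + 0.0414566 = 6.71604 m along the plane.
The resultant acts 0.844582 + 0.0414566 = 0.886039 m (along the plate) below the hinge at the top edge, so the moment about the hinge is M = F × 0.886039 = 321.363 × 0.886039 = 284.74 kN·m.
A normal force at the bottom, 1.99 m from the hinge, must supply this moment: P = 284.74/1.99 = 143.085 kN.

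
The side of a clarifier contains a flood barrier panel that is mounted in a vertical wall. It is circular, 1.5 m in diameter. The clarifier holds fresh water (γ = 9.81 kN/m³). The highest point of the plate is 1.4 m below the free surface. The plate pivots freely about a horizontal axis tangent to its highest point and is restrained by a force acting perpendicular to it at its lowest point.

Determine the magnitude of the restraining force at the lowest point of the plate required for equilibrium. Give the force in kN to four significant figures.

γ = 9.81 kN/m³.
The centroid is at the centre, 0.75 m below the top of the plate, so the centroid depth is h_c = 1.4 + 0.75 = 2.15 m.
A = π(0.75)² = 1.76715 m².
Resultant F = γ·h_c·A = 9.81 × 2.15 × 1.76715 = 37.2718 kN.
I_c = πr⁴/4 = π × 0.75⁴/4 = 0.248505 m⁴.
Centre of pressure: y_p = y_c + I_c/(y_c·A) = 2.15 + 0.248505/(2.15 × 1.76715) = 2.15 + 0.0654069 = 2.21541 m along the plane.
The resultant acts 0.75 + 0.0654069 = 0.815407 m (along the plate) below the hinge at the top edge, so the moment about the hinge is M = F × 0.815407 = 37.2718 × 0.815407 = 30.3917 kN·m.
A normal force at the bottom, 1.5 m from the hinge, must supply this moment: P = 30.3917/1.5 = 20.2611 kN.

P ≈ 20.26 kN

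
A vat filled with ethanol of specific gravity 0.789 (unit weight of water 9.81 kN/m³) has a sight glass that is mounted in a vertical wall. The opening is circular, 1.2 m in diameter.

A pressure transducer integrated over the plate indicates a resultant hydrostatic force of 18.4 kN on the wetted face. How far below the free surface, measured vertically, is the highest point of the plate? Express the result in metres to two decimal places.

d_top ≈ 1.50 m

γ = 0.789 × 9.81 = 7.74009 kN/m³.
A = π(0.6)² = 1.13097 m².
From F = γ·h_c·A, the centroid depth is h_c = 18.4/(7.74009 × 1.13097) = 2.10194 m.
The centroid is at the centre, 0.6 m below the top of the plate, so the highest point sits at h_top = 2.10194 − 0.6 = 1.50194 m below the surface.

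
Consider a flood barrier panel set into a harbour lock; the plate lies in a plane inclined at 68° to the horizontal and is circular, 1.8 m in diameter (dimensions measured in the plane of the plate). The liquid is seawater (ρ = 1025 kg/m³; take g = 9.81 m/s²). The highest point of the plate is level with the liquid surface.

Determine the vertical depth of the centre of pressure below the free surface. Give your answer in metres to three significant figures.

γ = ρg = 1025 × 9.81 / 1000 = 10.05525 kN/m³.
Let θ = 68° be the plate's angle to the horizontal; measure y along the incline from where the plane meets the free surface. Vertical depth h = y·sinθ with sinθ = 0.927184.
The centroid is at the centre, 0.9 m below the top of the plate, so y_c = 0.9 m and h_c = 0.9 × 0.927184 = 0.834466 m.
A = π(0.9)² = 2.54469 m².
Resultant F = γ·h_c·A = 10.05525 × 0.834466 × 2.54469 = 21.3519 kN.
I_c = πr⁴/4 = π × 0.9⁴/4 = 0.5153 m⁴.
Centre of pressure: y_p = y_c + I_c/(y_c·A) = 0.9 + 0.5153/(0.9 × 2.54469) = 0.9 + 0.225 = 1.125 m along the plane.
Vertically, h_p = y_p·sinθ = 1.125 × 0.927184 = 1.04308 m.

h_p = 1.04 m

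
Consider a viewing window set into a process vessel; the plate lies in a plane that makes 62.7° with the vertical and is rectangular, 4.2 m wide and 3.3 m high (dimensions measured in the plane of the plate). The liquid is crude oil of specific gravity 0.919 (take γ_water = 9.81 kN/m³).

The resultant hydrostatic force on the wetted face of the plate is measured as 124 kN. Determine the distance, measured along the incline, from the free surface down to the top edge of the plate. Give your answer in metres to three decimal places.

γ = 0.919 × 9.81 = 9.01539 kN/m³.
A = 4.2 × 3.3 = 13.86 m².
From F = γ·h_c·A, the centroid depth is h_c = 124/(9.01539 × 13.86) = 0.992371 m.
The plate makes 62.7° with the vertical, i.e. θ = 90° − 62.7° = 27.3° to the horizontal. Measuring y along the incline from the free-surface line, vertical depth h = y·sinθ with sinθ = 0.458650.
Along the incline, y_c = h_c/sinθ = 0.992371/0.458650 = 2.16368 m.
The centroid lies 3.3/2 = 1.65 m below the top edge, so the top edge sits at y_top = 2.16368 − 1.65 = 0.51368 m along the incline.

y_top ≈ 0.514 m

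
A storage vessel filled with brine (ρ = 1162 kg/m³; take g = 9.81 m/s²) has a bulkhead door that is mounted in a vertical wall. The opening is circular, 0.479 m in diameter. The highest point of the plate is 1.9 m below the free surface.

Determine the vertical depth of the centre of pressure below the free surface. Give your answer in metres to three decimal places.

γ = ρg = 1162 × 9.81 / 1000 = 11.39922 kN/m³.
The centroid is at the centre, 0.2395 m below the top of the plate, so the centroid depth is h_c = 1.9 + 0.2395 = 2.1395 m.
A = π(0.2395)² = 0.180203 m².
Resultant F = γ·h_c·A = 11.39922 × 2.1395 × 0.180203 = 4.3949 kN.
I_c = πr⁴/4 = π × 0.2395⁴/4 = 0.00258412 m⁴.
Centre of pressure: y_p = y_c + I_c/(y_c·A) = 2.1395 + 0.00258412/(2.1395 × 0.180203) = 2.1395 + 0.00670252 = 2.1462 m along the plane.

h_p = 2.146 m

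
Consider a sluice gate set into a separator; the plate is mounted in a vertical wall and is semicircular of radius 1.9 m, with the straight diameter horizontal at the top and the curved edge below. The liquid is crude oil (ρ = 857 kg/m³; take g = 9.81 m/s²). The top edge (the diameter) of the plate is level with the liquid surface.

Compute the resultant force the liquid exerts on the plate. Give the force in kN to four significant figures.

F ≈ 38.44 kN

γ = ρg = 857 × 9.81 / 1000 = 8.40717 kN/m³.
The centroid of a semicircle lies 4r/(3π) = 0.806385 m from the diameter, here below the top edge, so the centroid depth is h_c = 0.806385 m.
A = πr²/2 = π × 1.9²/2 = 5.67057 m².
Resultant F = γ·h_c·A = 8.40717 × 0.806385 × 5.67057 = 38.4432 kN.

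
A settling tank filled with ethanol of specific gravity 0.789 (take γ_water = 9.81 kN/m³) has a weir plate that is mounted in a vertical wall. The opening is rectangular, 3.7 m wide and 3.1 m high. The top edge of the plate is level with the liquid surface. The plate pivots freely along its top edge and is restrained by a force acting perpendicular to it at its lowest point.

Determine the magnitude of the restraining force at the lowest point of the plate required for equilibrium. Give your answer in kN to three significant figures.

γ = 0.789 × 9.81 = 7.74009 kN/m³.
The centroid lies 3.1/2 = 1.55 m below the top edge, so the centroid depth is h_c = 1.55 m.
A = 3.7 × 3.1 = 11.47 m².
Resultant F = γ·h_c·A = 7.74009 × 1.55 × 11.47 = 137.607 kN.
I_c = b·h³/12 = 3.7 × 3.1³/12 = 9.18556 m⁴.
Centre of pressure: y_p = y_c + I_c/(y_c·A) = 1.55 + 9.18556/(1.55 × 11.47) = 1.55 + 0.516667 = 2.06667 m along the plane.
The resultant acts 1.55 + 0.516667 = 2.06667 m (along the plate) below the hinge at the top edge, so the moment about the hinge is M = F × 2.06667 = 137.607 × 2.06667 = 284.388 kN·m.
A normal force at the bottom, 3.1 m from the hinge, must supply this moment: P = 284.388/3.1 = 91.7381 kN.

P ≈ 91.7 kN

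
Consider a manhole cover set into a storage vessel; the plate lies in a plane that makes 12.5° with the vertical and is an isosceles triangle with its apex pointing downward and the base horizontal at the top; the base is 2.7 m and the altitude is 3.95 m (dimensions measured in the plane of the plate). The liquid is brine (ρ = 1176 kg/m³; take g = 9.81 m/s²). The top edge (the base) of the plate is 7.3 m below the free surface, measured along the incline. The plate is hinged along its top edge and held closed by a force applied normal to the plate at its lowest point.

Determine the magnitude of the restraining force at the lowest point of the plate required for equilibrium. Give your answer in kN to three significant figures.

γ = ρg = 1176 × 9.81 / 1000 = 11.53656 kN/m³.
The plate makes 12.5° with the vertical, i.e. θ = 90° − 12.5° = 77.5° to the horizontal. Measuring y along the incline from the free-surface line, vertical depth h = y·sinθ with sinθ = 0.976296.
With the apex down, the centroid sits h/3 = 3.95/3 = 1.31667 m below the base (the top edge), so y_c = 7.3 + 1.31667 = 8.61667 m and h_c = 8.61667 × 0.976296 = 8.41242 m.
A = ½ × 2.7 × 3.95 = 5.3325 m².
Resultant F = γ·h_c·A = 11.53656 × 8.41242 × 5.3325 = 517.521 kN.
I_c = b·h³/36 = 2.7 × 3.95³/36 = 4.62224 m⁴.
Centre of pressure: y_p = y_c + I_c/(y_c·A) = 8.61667 + 4.62224/(8.61667 × 5.3325) = 8.61667 + 0.100596 = 8.71727 m along the plane.
The resultant acts 1.31667 + 0.100596 = 1.41727 m (along the plate) below the hinge at the top edge, so the moment about the hinge is M = F × 1.41727 = 517.521 × 1.41727 = 733.467 kN·m.
A normal force at the bottom, 3.95 m from the hinge, must supply this moment: P = 733.467/3.95 = 185.688 kN.

P ≈ 186 kN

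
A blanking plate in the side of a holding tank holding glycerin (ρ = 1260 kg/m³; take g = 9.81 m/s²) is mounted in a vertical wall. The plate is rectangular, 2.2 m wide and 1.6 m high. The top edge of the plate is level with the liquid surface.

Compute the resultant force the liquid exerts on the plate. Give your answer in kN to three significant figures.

γ = ρg = 1260 × 9.81 / 1000 = 12.3606 kN/m³.
The centroid lies 1.6/2 = 0.8 m below the top edge, so the centroid depth is h_c = 0.8 m.
A = 2.2 × 1.6 = 3.52 m².
Resultant F = γ·h_c·A = 12.3606 × 0.8 × 3.52 = 34.8074 kN.

F ≈ 34.8 kN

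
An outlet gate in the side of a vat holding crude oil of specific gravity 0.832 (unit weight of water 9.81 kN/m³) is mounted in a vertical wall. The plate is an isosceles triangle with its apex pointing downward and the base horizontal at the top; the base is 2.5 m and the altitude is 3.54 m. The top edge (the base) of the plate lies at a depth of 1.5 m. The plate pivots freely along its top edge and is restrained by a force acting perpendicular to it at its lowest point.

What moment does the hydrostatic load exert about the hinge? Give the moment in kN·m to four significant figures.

M ≈ 139.4 kN·m

γ = 0.832 × 9.81 = 8.16192 kN/m³.
With the apex down, the centroid sits h/3 = 3.54/3 = 1.18 m below the base (the top edge), so the centroid depth is h_c = 1.5 + 1.18 = 2.68 m.
A = ½ × 2.5 × 3.54 = 4.425 m².
Resultant F = γ·h_c·A = 8.16192 × 2.68 × 4.425 = 96.7922 kN.
I_c = b·h³/36 = 2.5 × 3.54³/36 = 3.08069 m⁴.
Centre of pressure: y_p = y_c + I_c/(y_c·A) = 2.68 + 3.08069/(2.68 × 4.425) = 2.68 + 0.259777 = 2.93978 m along the plane.
The resultant acts 1.18 + 0.259777 = 1.43978 m (along the plate) below the hinge at the top edge, so the moment about the hinge is M = F × 1.43978 = 96.7922 × 1.43978 = 139.359 kN·m.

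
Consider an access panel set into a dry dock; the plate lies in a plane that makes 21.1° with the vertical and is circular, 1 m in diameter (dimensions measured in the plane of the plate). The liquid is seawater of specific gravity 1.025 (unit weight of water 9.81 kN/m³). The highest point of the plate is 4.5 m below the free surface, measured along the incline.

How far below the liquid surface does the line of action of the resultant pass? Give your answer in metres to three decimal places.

γ = 1.025 × 9.81 = 10.05525 kN/m³.
The plate makes 21.1° with the vertical, i.e. θ = 90° − 21.1° = 68.9° to the horizontal. Measuring y along the incline from the free-surface line, vertical depth h = y·sinθ with sinθ = 0.932954.
The centroid is at the centre, 0.5 m below the top of the plate, so y_c = 4.5 + 0.5 = 5 m and h_c = 5 × 0.932954 = 4.66477 m.
A = π(0.5)² = 0.785398 m².
Resultant F = γ·h_c·A = 10.05525 × 4.66477 × 0.785398 = 36.8394 kN.
I_c = πr⁴/4 = π × 0.5⁴/4 = 0.0490874 m⁴.
Centre of pressure: y_p = y_c + I_c/(y_c·A) = 5 + 0.0490874/(5 × 0.785398) = 5 + 0.0125 = 5.0125 m along the plane.
Vertically, h_p = y_p·sinθ = 5.0125 × 0.932954 = 4.67643 m.

h_p = 4.676 m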